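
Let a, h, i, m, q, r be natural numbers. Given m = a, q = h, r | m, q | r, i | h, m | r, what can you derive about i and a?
i | a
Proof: r | m and m | r, thus r = m. m = a, so r = a. Because q = h and q | r, h | r. i | h, so i | r. Since r = a, i | a.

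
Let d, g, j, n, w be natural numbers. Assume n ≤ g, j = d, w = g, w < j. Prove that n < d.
From w = g and w < j, g < j. From j = d, g < d. Since n ≤ g, n < d.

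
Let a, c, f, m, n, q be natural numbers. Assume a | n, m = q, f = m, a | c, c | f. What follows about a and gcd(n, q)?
a | gcd(n, q)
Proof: a | c and c | f, hence a | f. f = m, so a | m. Because m = q, a | q. Since a | n, a | gcd(n, q).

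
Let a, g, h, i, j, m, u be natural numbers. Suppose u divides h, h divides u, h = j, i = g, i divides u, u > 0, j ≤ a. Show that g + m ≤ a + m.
u divides h and h divides u, therefore u = h. Since h = j, u = j. i divides u and u > 0, therefore i ≤ u. Since i = g, g ≤ u. Since u = j, g ≤ j. From j ≤ a, g ≤ a. Then g + m ≤ a + m.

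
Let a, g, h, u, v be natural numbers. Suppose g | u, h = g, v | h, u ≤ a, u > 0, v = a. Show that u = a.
h = g and v | h, hence v | g. g | u, so v | u. From u > 0, v ≤ u. v = a, so a ≤ u. u ≤ a, so u = a.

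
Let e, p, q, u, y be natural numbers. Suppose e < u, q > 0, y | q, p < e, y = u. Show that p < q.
From p < e and e < u, p < u. y = u and y | q, thus u | q. Since q > 0, u ≤ q. Because p < u, p < q.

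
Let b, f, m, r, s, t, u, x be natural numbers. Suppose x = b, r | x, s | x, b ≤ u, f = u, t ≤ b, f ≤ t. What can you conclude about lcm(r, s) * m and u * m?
lcm(r, s) * m | u * m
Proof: Since f = u and f ≤ t, u ≤ t. Since t ≤ b, u ≤ b. b ≤ u, so b = u. x = b, so x = u. r | x and s | x, thus lcm(r, s) | x. Since x = u, lcm(r, s) | u. Then lcm(r, s) * m | u * m.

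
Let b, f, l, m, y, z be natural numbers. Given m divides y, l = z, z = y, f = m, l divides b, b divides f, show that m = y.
l = z and z = y, hence l = y. From l divides b and b divides f, l divides f. f = m, so l divides m. Since l = y, y divides m. m divides y, so m = y.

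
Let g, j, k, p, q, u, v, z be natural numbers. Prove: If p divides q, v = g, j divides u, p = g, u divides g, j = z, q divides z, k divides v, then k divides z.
p divides q and q divides z, so p divides z. From p = g, g divides z. Because j = z and j divides u, z divides u. Since u divides g, z divides g. Since g divides z, g = z. Because v = g and k divides v, k divides g. g = z, so k divides z.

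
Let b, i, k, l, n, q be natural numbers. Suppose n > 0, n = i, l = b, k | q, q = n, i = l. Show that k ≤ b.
From n = i and i = l, n = l. Since l = b, n = b. q = n and k | q, thus k | n. Since n > 0, k ≤ n. Since n = b, k ≤ b.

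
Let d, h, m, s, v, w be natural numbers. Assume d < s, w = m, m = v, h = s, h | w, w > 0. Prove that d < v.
w = m and m = v, so w = v. Since h = s and h | w, s | w. Since w > 0, s ≤ w. Since w = v, s ≤ v. Since d < s, d < v.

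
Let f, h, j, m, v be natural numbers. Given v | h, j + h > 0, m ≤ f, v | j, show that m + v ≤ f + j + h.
v | j and v | h, so v | j + h. j + h > 0, so v ≤ j + h. m ≤ f, so m + v ≤ f + j + h.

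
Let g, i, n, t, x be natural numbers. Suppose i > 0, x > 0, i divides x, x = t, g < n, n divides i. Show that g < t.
n divides i and i > 0, so n ≤ i. From i divides x and x > 0, i ≤ x. n ≤ i, so n ≤ x. g < n, so g < x. Because x = t, g < t.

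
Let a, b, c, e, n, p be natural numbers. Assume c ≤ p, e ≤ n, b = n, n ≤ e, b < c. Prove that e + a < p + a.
n ≤ e and e ≤ n, therefore n = e. b = n, so b = e. From b < c and c ≤ p, b < p. Because b = e, e < p. Then e + a < p + a.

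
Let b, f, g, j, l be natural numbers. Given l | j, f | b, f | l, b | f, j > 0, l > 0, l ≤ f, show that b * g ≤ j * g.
f | l and l > 0, thus f ≤ l. l ≤ f, so l = f. f | b and b | f, therefore f = b. Since l = f, l = b. Since l | j, b | j. j > 0, so b ≤ j. Then b * g ≤ j * g.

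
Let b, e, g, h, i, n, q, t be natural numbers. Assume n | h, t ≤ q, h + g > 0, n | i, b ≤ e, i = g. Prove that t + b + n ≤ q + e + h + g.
i = g and n | i, so n | g. Because n | h, n | h + g. h + g > 0, so n ≤ h + g. Since b ≤ e, b + n ≤ e + h + g. t ≤ q, so t + b + n ≤ q + e + h + g.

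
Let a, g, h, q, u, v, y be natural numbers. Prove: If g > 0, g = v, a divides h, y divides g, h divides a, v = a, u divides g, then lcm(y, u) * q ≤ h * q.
Because g = v and v = a, g = a. From a divides h and h divides a, a = h. Since g = a, g = h. y divides g and u divides g, therefore lcm(y, u) divides g. g > 0, so lcm(y, u) ≤ g. g = h, so lcm(y, u) ≤ h. By multiplying by a non-negative, lcm(y, u) * q ≤ h * q.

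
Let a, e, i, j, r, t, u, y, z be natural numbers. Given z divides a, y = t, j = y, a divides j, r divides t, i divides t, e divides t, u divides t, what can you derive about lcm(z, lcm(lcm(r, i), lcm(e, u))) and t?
lcm(z, lcm(lcm(r, i), lcm(e, u))) divides t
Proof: From j = y and a divides j, a divides y. Since y = t, a divides t. Since z divides a, z divides t. r divides t and i divides t, therefore lcm(r, i) divides t. Because e divides t and u divides t, lcm(e, u) divides t. lcm(r, i) divides t, so lcm(lcm(r, i), lcm(e, u)) divides t. From z divides t, lcm(z, lcm(lcm(r, i), lcm(e, u))) divides t.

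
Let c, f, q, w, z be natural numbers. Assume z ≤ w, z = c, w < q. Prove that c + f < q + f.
Because z = c and z ≤ w, c ≤ w. Since w < q, c < q. Then c + f < q + f.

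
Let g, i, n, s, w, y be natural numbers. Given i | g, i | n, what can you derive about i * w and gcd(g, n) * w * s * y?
i * w | gcd(g, n) * w * s * y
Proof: i | g and i | n, therefore i | gcd(g, n). Then i * w | gcd(g, n) * w. Then i * w | gcd(g, n) * w * s. Then i * w | gcd(g, n) * w * s * y.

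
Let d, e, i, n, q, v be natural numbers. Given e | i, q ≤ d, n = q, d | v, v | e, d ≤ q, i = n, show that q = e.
Since d ≤ q and q ≤ d, d = q. d | v, so q | v. v | e, so q | e. From i = n and e | i, e | n. Since n = q, e | q. Since q | e, q = e.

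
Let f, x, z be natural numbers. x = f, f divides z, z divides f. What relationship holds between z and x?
z = x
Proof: f divides z and z divides f, thus f = z. x = f, so x = z. Then z = x.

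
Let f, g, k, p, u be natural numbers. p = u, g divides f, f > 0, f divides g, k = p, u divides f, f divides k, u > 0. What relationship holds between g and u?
g = u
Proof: g divides f and f divides g, thus g = f. Because k = p and f divides k, f divides p. Since p = u, f divides u. Since u > 0, f ≤ u. u divides f and f > 0, so u ≤ f. f ≤ u, so f = u. Since g = f, g = u.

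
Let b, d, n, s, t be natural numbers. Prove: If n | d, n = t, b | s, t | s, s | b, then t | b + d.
From s | b and b | s, s = b. Since t | s, t | b. n = t and n | d, hence t | d. t | b, so t | b + d.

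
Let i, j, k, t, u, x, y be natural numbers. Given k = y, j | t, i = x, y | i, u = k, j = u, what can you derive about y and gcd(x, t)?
y | gcd(x, t)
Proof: From i = x and y | i, y | x. j = u and u = k, so j = k. Since k = y, j = y. j | t, so y | t. y | x, so y | gcd(x, t).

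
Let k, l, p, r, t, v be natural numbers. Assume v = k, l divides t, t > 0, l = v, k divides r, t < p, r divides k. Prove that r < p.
From l = v and v = k, l = k. k divides r and r divides k, hence k = r. Since l = k, l = r. From l divides t and t > 0, l ≤ t. l = r, so r ≤ t. t < p, so r < p.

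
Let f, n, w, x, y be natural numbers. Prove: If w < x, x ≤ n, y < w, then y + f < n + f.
y < w and w < x, therefore y < x. Since x ≤ n, y < n. Then y + f < n + f.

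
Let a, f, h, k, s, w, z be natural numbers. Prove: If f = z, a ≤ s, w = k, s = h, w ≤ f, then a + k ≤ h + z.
s = h and a ≤ s, therefore a ≤ h. w = k and w ≤ f, so k ≤ f. f = z, so k ≤ z. Since a ≤ h, a + k ≤ h + z.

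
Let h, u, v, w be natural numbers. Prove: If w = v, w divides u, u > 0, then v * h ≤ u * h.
w divides u and u > 0, therefore w ≤ u. Since w = v, v ≤ u. By multiplying by a non-negative, v * h ≤ u * h.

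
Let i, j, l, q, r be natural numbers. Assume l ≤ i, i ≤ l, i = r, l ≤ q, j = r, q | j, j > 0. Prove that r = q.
l ≤ i and i ≤ l, therefore l = i. Since i = r, l = r. l ≤ q, so r ≤ q. q | j and j > 0, hence q ≤ j. j = r, so q ≤ r. r ≤ q, so r = q.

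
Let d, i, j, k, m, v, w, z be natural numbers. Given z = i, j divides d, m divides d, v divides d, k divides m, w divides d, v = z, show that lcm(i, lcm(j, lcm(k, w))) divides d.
v = z and z = i, so v = i. Since v divides d, i divides d. From k divides m and m divides d, k divides d. w divides d, so lcm(k, w) divides d. Since j divides d, lcm(j, lcm(k, w)) divides d. i divides d, so lcm(i, lcm(j, lcm(k, w))) divides d.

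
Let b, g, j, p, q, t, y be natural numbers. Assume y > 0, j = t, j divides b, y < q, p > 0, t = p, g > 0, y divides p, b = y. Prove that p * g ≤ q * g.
y divides p and p > 0, therefore y ≤ p. j = t and t = p, hence j = p. Because b = y and j divides b, j divides y. j = p, so p divides y. Since y > 0, p ≤ y. Since y ≤ p, y = p. y < q, so p < q. Since g > 0, by multiplying by a positive, p * g < q * g. Then p * g ≤ q * g.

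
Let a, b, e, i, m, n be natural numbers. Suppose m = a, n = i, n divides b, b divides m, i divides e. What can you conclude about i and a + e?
i divides a + e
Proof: m = a and b divides m, so b divides a. n divides b, so n divides a. n = i, so i divides a. Since i divides e, i divides a + e.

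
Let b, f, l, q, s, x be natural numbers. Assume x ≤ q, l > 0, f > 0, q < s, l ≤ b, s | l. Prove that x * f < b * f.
x ≤ q and q < s, thus x < s. Since s | l and l > 0, s ≤ l. x < s, so x < l. Since l ≤ b, x < b. Since f > 0, x * f < b * f.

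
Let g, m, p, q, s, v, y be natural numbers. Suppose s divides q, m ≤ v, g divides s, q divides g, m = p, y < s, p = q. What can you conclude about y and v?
y < v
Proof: From q divides g and g divides s, q divides s. s divides q, so q = s. m = p and m ≤ v, hence p ≤ v. p = q, so q ≤ v. q = s, so s ≤ v. Since y < s, y < v.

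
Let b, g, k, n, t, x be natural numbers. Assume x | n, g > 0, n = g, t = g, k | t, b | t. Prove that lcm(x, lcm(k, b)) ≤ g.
Since n = g and x | n, x | g. Because k | t and b | t, lcm(k, b) | t. t = g, so lcm(k, b) | g. Since x | g, lcm(x, lcm(k, b)) | g. g > 0, so lcm(x, lcm(k, b)) ≤ g.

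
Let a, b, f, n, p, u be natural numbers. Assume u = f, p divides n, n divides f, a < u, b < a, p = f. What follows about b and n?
b < n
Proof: From p = f and p divides n, f divides n. From n divides f, f = n. u = f, so u = n. b < a and a < u, therefore b < u. u = n, so b < n.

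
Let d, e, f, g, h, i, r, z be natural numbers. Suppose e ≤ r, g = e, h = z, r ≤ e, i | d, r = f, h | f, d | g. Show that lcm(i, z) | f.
e ≤ r and r ≤ e, thus e = r. r = f, so e = f. g = e and d | g, hence d | e. Since e = f, d | f. i | d, so i | f. h = z and h | f, hence z | f. i | f, so lcm(i, z) | f.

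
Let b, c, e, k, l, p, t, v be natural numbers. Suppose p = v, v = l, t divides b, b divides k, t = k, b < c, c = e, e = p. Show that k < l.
c = e and e = p, therefore c = p. p = v, so c = v. v = l, so c = l. From t = k and t divides b, k divides b. b divides k, so b = k. Because b < c, k < c. Since c = l, k < l.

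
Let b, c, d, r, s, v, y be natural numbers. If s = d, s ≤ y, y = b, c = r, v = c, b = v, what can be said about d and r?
d ≤ r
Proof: From v = c and c = r, v = r. s = d and s ≤ y, so d ≤ y. Because y = b, d ≤ b. b = v, so d ≤ v. Since v = r, d ≤ r.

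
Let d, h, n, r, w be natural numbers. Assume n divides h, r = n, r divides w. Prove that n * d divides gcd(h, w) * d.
r = n and r divides w, therefore n divides w. Since n divides h, n divides gcd(h, w). Then n * d divides gcd(h, w) * d.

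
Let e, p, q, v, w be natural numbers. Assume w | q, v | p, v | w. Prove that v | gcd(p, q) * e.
v | w and w | q, thus v | q. Since v | p, v | gcd(p, q). Then v | gcd(p, q) * e.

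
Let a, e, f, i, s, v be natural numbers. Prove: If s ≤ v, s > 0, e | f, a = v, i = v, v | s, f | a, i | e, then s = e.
v | s and s > 0, hence v ≤ s. Since s ≤ v, s = v. i = v and i | e, therefore v | e. Because e | f and f | a, e | a. Since a = v, e | v. Since v | e, v = e. From s = v, s = e.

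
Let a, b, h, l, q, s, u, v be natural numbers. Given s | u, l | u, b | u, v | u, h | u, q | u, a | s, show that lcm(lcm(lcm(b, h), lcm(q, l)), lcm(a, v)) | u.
Because b | u and h | u, lcm(b, h) | u. q | u and l | u, therefore lcm(q, l) | u. lcm(b, h) | u, so lcm(lcm(b, h), lcm(q, l)) | u. From a | s and s | u, a | u. From v | u, lcm(a, v) | u. Since lcm(lcm(b, h), lcm(q, l)) | u, lcm(lcm(lcm(b, h), lcm(q, l)), lcm(a, v)) | u.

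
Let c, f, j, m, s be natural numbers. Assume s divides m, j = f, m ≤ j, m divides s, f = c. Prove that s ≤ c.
Since m divides s and s divides m, m = s. From j = f and f = c, j = c. Since m ≤ j, m ≤ c. m = s, so s ≤ c.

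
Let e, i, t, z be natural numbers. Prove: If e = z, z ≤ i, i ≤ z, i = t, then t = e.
Since z ≤ i and i ≤ z, z = i. e = z, so e = i. Since i = t, e = t. Then t = e.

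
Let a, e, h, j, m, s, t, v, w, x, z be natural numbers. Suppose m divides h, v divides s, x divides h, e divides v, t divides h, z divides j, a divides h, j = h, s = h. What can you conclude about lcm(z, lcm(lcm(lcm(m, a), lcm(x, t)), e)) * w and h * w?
lcm(z, lcm(lcm(lcm(m, a), lcm(x, t)), e)) * w divides h * w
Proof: Because j = h and z divides j, z divides h. Since m divides h and a divides h, lcm(m, a) divides h. From x divides h and t divides h, lcm(x, t) divides h. Since lcm(m, a) divides h, lcm(lcm(m, a), lcm(x, t)) divides h. s = h and v divides s, so v divides h. e divides v, so e divides h. lcm(lcm(m, a), lcm(x, t)) divides h, so lcm(lcm(lcm(m, a), lcm(x, t)), e) divides h. Since z divides h, lcm(z, lcm(lcm(lcm(m, a), lcm(x, t)), e)) divides h. Then lcm(z, lcm(lcm(lcm(m, a), lcm(x, t)), e)) * w divides h * w.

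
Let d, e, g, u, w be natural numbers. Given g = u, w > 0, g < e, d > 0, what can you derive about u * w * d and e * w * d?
u * w * d < e * w * d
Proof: Since g = u and g < e, u < e. Combined with w > 0, by multiplying by a positive, u * w < e * w. Since d > 0, by multiplying by a positive, u * w * d < e * w * d.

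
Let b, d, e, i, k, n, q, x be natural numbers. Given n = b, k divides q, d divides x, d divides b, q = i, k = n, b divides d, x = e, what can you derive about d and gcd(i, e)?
d divides gcd(i, e)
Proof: b divides d and d divides b, so b = d. Since k = n and n = b, k = b. Since k divides q, b divides q. q = i, so b divides i. Since b = d, d divides i. Since x = e and d divides x, d divides e. Since d divides i, d divides gcd(i, e).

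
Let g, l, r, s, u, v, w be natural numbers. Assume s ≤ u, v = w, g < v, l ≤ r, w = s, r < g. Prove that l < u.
v = w and w = s, thus v = s. r < g and g < v, therefore r < v. l ≤ r, so l < v. Since v = s, l < s. Since s ≤ u, l < u.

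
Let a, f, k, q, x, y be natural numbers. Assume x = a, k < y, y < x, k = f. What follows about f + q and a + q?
f + q < a + q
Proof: k < y and y < x, hence k < x. Since k = f, f < x. Since x = a, f < a. Then f + q < a + q.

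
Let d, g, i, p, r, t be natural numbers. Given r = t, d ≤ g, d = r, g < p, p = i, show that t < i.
Because d = r and r = t, d = t. p = i and g < p, therefore g < i. Since d ≤ g, d < i. d = t, so t < i.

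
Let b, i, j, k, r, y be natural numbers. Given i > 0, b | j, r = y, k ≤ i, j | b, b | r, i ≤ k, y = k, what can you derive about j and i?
j ≤ i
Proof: Since b | j and j | b, b = j. From k ≤ i and i ≤ k, k = i. Because y = k, y = i. Since r = y, r = i. Because b | r, b | i. b = j, so j | i. Because i > 0, j ≤ i.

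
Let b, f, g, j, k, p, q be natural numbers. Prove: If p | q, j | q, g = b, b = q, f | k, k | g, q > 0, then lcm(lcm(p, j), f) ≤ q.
p | q and j | q, hence lcm(p, j) | q. g = b and b = q, hence g = q. From f | k and k | g, f | g. Since g = q, f | q. lcm(p, j) | q, so lcm(lcm(p, j), f) | q. q > 0, so lcm(lcm(p, j), f) ≤ q.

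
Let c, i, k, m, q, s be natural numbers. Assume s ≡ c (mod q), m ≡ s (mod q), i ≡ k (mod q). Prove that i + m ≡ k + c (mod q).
m ≡ s (mod q) and s ≡ c (mod q), so m ≡ c (mod q). Since i ≡ k (mod q), i + m ≡ k + c (mod q).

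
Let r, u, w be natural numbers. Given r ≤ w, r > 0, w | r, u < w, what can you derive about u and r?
u < r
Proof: w | r and r > 0, therefore w ≤ r. r ≤ w, so w = r. Since u < w, u < r.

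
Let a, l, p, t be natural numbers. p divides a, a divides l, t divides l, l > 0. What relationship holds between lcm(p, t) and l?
lcm(p, t) ≤ l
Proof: p divides a and a divides l, so p divides l. Since t divides l, lcm(p, t) divides l. Since l > 0, lcm(p, t) ≤ l.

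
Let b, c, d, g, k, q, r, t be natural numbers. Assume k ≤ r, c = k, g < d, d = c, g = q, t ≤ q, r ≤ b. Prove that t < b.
d = c and c = k, so d = k. g = q and g < d, therefore q < d. Since d = k, q < k. t ≤ q, so t < k. k ≤ r and r ≤ b, so k ≤ b. Since t < k, t < b.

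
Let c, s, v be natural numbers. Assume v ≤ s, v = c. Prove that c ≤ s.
v = c and v ≤ s. By substitution, c ≤ s.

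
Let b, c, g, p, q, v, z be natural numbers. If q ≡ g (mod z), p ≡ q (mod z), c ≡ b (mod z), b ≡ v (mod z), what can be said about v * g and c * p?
v * g ≡ c * p (mod z)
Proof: Since c ≡ b (mod z) and b ≡ v (mod z), c ≡ v (mod z). p ≡ q (mod z) and q ≡ g (mod z), so p ≡ g (mod z). Since c ≡ v (mod z), by multiplying congruences, c * p ≡ v * g (mod z). Then v * g ≡ c * p (mod z).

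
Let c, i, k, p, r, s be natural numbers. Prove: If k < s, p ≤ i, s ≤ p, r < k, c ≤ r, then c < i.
Since r < k and k < s, r < s. s ≤ p, so r < p. From c ≤ r, c < p. Since p ≤ i, c < i.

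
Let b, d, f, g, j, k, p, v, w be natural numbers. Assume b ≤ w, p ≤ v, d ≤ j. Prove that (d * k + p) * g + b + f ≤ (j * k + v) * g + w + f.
d ≤ j. By multiplying by a non-negative, d * k ≤ j * k. p ≤ v, so d * k + p ≤ j * k + v. By multiplying by a non-negative, (d * k + p) * g ≤ (j * k + v) * g. Since b ≤ w, (d * k + p) * g + b ≤ (j * k + v) * g + w. Then (d * k + p) * g + b + f ≤ (j * k + v) * g + w + f.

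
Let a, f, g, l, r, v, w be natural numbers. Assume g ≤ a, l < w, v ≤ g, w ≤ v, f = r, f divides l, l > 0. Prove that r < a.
Because f divides l and l > 0, f ≤ l. Since l < w, f < w. Because w ≤ v, f < v. v ≤ g, so f < g. Since g ≤ a, f < a. f = r, so r < a.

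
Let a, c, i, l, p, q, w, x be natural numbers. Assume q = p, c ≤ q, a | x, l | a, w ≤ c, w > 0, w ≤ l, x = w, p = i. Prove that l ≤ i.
Since l | a and a | x, l | x. x = w, so l | w. From w > 0, l ≤ w. w ≤ l, so w = l. Because w ≤ c, l ≤ c. q = p and p = i, so q = i. Since c ≤ q, c ≤ i. Because l ≤ c, l ≤ i.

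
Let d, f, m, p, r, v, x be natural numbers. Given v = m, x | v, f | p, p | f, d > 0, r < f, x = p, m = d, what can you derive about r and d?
r < d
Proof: p | f and f | p, therefore p = f. v = m and m = d, so v = d. From x = p and x | v, p | v. v = d, so p | d. d > 0, so p ≤ d. p = f, so f ≤ d. From r < f, r < d.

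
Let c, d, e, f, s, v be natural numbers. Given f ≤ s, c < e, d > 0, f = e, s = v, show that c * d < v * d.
s = v and f ≤ s, so f ≤ v. Because f = e, e ≤ v. c < e, so c < v. d > 0, so c * d < v * d.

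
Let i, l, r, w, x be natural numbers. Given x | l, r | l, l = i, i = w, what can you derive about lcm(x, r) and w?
lcm(x, r) | w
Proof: x | l and r | l, so lcm(x, r) | l. l = i, so lcm(x, r) | i. Since i = w, lcm(x, r) | w.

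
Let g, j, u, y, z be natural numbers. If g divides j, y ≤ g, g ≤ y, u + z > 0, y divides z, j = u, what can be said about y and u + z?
y ≤ u + z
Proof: g ≤ y and y ≤ g, thus g = y. j = u and g divides j, therefore g divides u. g = y, so y divides u. y divides z, so y divides u + z. u + z > 0, so y ≤ u + z.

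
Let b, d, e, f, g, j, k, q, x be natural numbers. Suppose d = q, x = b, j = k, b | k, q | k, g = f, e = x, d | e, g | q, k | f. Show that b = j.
g = f and g | q, therefore f | q. Because k | f, k | q. Since q | k, q = k. e = x and d | e, so d | x. Since d = q, q | x. x = b, so q | b. q = k, so k | b. b | k, so k = b. j = k, so j = b. Then b = j.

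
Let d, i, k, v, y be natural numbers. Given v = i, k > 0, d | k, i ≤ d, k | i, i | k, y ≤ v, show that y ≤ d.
k | i and i | k, therefore k = i. From d | k and k > 0, d ≤ k. Since k = i, d ≤ i. Since i ≤ d, i = d. v = i and y ≤ v, therefore y ≤ i. i = d, so y ≤ d.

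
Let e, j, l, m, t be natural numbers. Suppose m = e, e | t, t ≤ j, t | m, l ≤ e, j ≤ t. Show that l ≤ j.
Since m = e and t | m, t | e. Since e | t, e = t. From t ≤ j and j ≤ t, t = j. e = t, so e = j. l ≤ e, so l ≤ j.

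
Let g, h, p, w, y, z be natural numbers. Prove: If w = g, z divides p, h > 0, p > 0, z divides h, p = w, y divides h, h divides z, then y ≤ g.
y divides h and h > 0, hence y ≤ h. Because p = w and w = g, p = g. z divides h and h divides z, thus z = h. z divides p, so h divides p. Since p > 0, h ≤ p. Since p = g, h ≤ g. Since y ≤ h, y ≤ g.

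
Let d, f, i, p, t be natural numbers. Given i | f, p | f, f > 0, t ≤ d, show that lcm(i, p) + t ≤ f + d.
i | f and p | f, hence lcm(i, p) | f. Since f > 0, lcm(i, p) ≤ f. t ≤ d, so lcm(i, p) + t ≤ f + d.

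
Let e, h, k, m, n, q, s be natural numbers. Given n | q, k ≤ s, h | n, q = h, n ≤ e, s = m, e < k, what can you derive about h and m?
h < m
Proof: Because q = h and n | q, n | h. Since h | n, n = h. n ≤ e and e < k, therefore n < k. Because k ≤ s, n < s. n = h, so h < s. s = m, so h < m.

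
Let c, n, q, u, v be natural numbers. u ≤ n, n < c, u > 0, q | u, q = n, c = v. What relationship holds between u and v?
u < v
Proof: Since q = n and q | u, n | u. Since u > 0, n ≤ u. Because u ≤ n, n = u. n < c, so u < c. c = v, so u < v.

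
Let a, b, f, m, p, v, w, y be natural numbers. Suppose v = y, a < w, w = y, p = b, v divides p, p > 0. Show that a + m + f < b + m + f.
From w = y and a < w, a < y. v = y and v divides p, so y divides p. Since p > 0, y ≤ p. Since p = b, y ≤ b. From a < y, a < b. Then a + m < b + m. Then a + m + f < b + m + f.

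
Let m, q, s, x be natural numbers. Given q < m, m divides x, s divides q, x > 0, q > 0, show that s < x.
s divides q and q > 0, therefore s ≤ q. Because m divides x and x > 0, m ≤ x. q < m, so q < x. s ≤ q, so s < x.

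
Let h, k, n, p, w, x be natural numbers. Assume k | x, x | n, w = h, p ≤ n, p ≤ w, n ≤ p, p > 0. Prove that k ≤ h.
n ≤ p and p ≤ n, thus n = p. From k | x and x | n, k | n. From n = p, k | p. p > 0, so k ≤ p. w = h and p ≤ w, hence p ≤ h. Because k ≤ p, k ≤ h.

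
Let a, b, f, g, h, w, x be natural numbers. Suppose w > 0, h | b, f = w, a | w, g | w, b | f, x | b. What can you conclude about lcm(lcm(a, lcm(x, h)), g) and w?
lcm(lcm(a, lcm(x, h)), g) ≤ w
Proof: x | b and h | b, hence lcm(x, h) | b. From f = w and b | f, b | w. lcm(x, h) | b, so lcm(x, h) | w. Since a | w, lcm(a, lcm(x, h)) | w. Since g | w, lcm(lcm(a, lcm(x, h)), g) | w. w > 0, so lcm(lcm(a, lcm(x, h)), g) ≤ w.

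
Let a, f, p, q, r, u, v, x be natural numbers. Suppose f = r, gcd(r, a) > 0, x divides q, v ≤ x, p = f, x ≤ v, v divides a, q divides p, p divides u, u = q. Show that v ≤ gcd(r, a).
u = q and p divides u, so p divides q. q divides p, so q = p. p = f and f = r, thus p = r. Since q = p, q = r. x ≤ v and v ≤ x, thus x = v. x divides q, so v divides q. Since q = r, v divides r. From v divides a, v divides gcd(r, a). From gcd(r, a) > 0, v ≤ gcd(r, a).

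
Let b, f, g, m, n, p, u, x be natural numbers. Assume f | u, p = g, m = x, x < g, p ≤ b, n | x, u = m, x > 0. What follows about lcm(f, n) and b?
lcm(f, n) < b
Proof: Because u = m and m = x, u = x. Since f | u, f | x. n | x, so lcm(f, n) | x. x > 0, so lcm(f, n) ≤ x. Since x < g, lcm(f, n) < g. p = g and p ≤ b, hence g ≤ b. Since lcm(f, n) < g, lcm(f, n) < b.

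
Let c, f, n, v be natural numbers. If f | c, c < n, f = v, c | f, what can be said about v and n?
v < n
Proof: c | f and f | c, therefore c = f. Since f = v, c = v. c < n, so v < n.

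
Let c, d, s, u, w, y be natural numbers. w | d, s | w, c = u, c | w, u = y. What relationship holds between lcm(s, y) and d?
lcm(s, y) | d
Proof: c = u and c | w, thus u | w. u = y, so y | w. Since s | w, lcm(s, y) | w. w | d, so lcm(s, y) | d.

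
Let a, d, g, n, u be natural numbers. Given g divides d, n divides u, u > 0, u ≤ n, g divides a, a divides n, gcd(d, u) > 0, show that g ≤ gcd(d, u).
n divides u and u > 0, hence n ≤ u. Since u ≤ n, n = u. g divides a and a divides n, hence g divides n. n = u, so g divides u. g divides d, so g divides gcd(d, u). gcd(d, u) > 0, so g ≤ gcd(d, u).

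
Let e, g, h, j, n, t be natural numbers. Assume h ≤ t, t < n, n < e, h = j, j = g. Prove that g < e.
From h = j and h ≤ t, j ≤ t. j = g, so g ≤ t. t < n and n < e, therefore t < e. g ≤ t, so g < e.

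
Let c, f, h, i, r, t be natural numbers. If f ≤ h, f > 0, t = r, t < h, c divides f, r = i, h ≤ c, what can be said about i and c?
i < c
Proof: c divides f and f > 0, thus c ≤ f. f ≤ h, so c ≤ h. h ≤ c, so h = c. t = r and t < h, so r < h. Since r = i, i < h. Since h = c, i < c.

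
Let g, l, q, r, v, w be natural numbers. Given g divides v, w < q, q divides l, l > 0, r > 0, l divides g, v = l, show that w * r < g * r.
From v = l and g divides v, g divides l. Since l divides g, l = g. From q divides l and l > 0, q ≤ l. Since l = g, q ≤ g. w < q, so w < g. Combining with r > 0, by multiplying by a positive, w * r < g * r.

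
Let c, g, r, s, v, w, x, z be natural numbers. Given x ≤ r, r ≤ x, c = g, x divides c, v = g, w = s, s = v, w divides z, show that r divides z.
x ≤ r and r ≤ x, therefore x = r. Since c = g and x divides c, x divides g. x = r, so r divides g. From w = s and s = v, w = v. w divides z, so v divides z. Since v = g, g divides z. r divides g, so r divides z.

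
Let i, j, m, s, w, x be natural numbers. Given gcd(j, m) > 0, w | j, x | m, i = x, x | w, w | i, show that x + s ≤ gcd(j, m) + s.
Because i = x and w | i, w | x. Because x | w, w = x. Since w | j, x | j. x | m, so x | gcd(j, m). Since gcd(j, m) > 0, x ≤ gcd(j, m). Then x + s ≤ gcd(j, m) + s.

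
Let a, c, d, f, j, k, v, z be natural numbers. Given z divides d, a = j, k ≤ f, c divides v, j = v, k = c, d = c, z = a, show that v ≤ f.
Since a = j and j = v, a = v. Since z = a and z divides d, a divides d. Since a = v, v divides d. d = c, so v divides c. Since c divides v, c = v. Because k = c and k ≤ f, c ≤ f. Because c = v, v ≤ f.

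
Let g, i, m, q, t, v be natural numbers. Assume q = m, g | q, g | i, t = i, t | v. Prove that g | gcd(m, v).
Because q = m and g | q, g | m. Because t = i and t | v, i | v. Since g | i, g | v. Since g | m, g | gcd(m, v).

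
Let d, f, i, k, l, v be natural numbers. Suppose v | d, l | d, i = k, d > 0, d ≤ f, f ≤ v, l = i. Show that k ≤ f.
From v | d and d > 0, v ≤ d. Because f ≤ v, f ≤ d. Since d ≤ f, d = f. l = i and l | d, so i | d. d > 0, so i ≤ d. From i = k, k ≤ d. d = f, so k ≤ f.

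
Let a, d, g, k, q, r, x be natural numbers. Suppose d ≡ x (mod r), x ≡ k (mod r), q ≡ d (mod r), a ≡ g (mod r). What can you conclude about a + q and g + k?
a + q ≡ g + k (mod r)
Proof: Since q ≡ d (mod r) and d ≡ x (mod r), q ≡ x (mod r). Since x ≡ k (mod r), q ≡ k (mod r). Using a ≡ g (mod r), by adding congruences, a + q ≡ g + k (mod r).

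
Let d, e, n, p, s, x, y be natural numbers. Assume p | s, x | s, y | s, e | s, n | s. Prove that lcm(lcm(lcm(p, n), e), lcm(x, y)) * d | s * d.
p | s and n | s, hence lcm(p, n) | s. e | s, so lcm(lcm(p, n), e) | s. x | s and y | s, so lcm(x, y) | s. Since lcm(lcm(p, n), e) | s, lcm(lcm(lcm(p, n), e), lcm(x, y)) | s. Then lcm(lcm(lcm(p, n), e), lcm(x, y)) * d | s * d.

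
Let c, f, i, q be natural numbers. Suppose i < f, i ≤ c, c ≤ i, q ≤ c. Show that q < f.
c ≤ i and i ≤ c, thus c = i. q ≤ c, so q ≤ i. Since i < f, q < f.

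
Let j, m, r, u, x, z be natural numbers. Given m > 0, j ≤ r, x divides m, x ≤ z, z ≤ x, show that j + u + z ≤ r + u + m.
Since j ≤ r, j + u ≤ r + u. x ≤ z and z ≤ x, hence x = z. Since x divides m and m > 0, x ≤ m. x = z, so z ≤ m. j + u ≤ r + u, so j + u + z ≤ r + u + m.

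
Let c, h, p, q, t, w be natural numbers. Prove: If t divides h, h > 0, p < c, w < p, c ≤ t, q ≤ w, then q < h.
p < c and c ≤ t, so p < t. Since t divides h and h > 0, t ≤ h. p < t, so p < h. Since w < p, w < h. Since q ≤ w, q < h.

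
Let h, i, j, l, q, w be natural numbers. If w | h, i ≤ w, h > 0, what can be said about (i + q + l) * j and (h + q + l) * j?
(i + q + l) * j ≤ (h + q + l) * j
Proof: w | h and h > 0, so w ≤ h. i ≤ w, so i ≤ h. Then i + q ≤ h + q. Then i + q + l ≤ h + q + l. Then (i + q + l) * j ≤ (h + q + l) * j.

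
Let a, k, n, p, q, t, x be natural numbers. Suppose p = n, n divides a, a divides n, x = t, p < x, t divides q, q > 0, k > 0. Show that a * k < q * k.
n divides a and a divides n, so n = a. Since p = n, p = a. Because x = t and p < x, p < t. From t divides q and q > 0, t ≤ q. Since p < t, p < q. Since p = a, a < q. Since k > 0, by multiplying by a positive, a * k < q * k.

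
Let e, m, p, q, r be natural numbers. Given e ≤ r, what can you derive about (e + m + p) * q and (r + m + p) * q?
(e + m + p) * q ≤ (r + m + p) * q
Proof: e ≤ r, thus e + m ≤ r + m. Then e + m + p ≤ r + m + p. Then (e + m + p) * q ≤ (r + m + p) * q.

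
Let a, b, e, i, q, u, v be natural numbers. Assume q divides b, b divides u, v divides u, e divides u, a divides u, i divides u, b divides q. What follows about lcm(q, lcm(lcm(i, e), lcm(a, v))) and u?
lcm(q, lcm(lcm(i, e), lcm(a, v))) divides u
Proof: Because b divides q and q divides b, b = q. b divides u, so q divides u. i divides u and e divides u, so lcm(i, e) divides u. Since a divides u and v divides u, lcm(a, v) divides u. Since lcm(i, e) divides u, lcm(lcm(i, e), lcm(a, v)) divides u. Since q divides u, lcm(q, lcm(lcm(i, e), lcm(a, v))) divides u.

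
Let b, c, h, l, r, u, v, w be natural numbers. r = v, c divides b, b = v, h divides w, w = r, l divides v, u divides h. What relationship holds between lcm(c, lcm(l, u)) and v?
lcm(c, lcm(l, u)) divides v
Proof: From b = v and c divides b, c divides v. From w = r and r = v, w = v. h divides w, so h divides v. u divides h, so u divides v. l divides v, so lcm(l, u) divides v. Since c divides v, lcm(c, lcm(l, u)) divides v.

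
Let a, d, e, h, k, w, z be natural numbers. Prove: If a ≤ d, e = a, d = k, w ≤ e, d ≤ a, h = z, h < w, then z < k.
From a ≤ d and d ≤ a, a = d. Since e = a, e = d. Since d = k, e = k. h < w and w ≤ e, therefore h < e. Since h = z, z < e. e = k, so z < k.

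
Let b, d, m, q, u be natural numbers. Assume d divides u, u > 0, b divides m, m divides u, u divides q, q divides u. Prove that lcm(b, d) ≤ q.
Since u divides q and q divides u, u = q. From b divides m and m divides u, b divides u. d divides u, so lcm(b, d) divides u. u > 0, so lcm(b, d) ≤ u. Since u = q, lcm(b, d) ≤ q.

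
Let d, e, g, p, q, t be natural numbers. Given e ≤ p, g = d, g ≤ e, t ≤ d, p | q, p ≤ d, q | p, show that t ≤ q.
From g ≤ e and e ≤ p, g ≤ p. Since g = d, d ≤ p. p ≤ d, so d = p. p | q and q | p, hence p = q. d = p, so d = q. Since t ≤ d, t ≤ q.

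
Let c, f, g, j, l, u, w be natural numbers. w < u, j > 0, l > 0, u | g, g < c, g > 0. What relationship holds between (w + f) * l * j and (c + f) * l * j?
(w + f) * l * j < (c + f) * l * j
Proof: u | g and g > 0, thus u ≤ g. g < c, so u < c. Since w < u, w < c. Then w + f < c + f. l > 0, so (w + f) * l < (c + f) * l. Since j > 0, (w + f) * l * j < (c + f) * l * j.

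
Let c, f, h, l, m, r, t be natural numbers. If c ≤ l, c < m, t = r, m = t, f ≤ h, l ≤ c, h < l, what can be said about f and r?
f < r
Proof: Since m = t and t = r, m = r. l ≤ c and c ≤ l, therefore l = c. Since h < l, h < c. Since c < m, h < m. m = r, so h < r. Since f ≤ h, f < r.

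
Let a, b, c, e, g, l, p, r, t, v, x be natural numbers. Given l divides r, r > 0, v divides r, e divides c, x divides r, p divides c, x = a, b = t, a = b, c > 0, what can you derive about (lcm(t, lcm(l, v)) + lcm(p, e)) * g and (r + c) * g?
(lcm(t, lcm(l, v)) + lcm(p, e)) * g ≤ (r + c) * g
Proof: Because a = b and b = t, a = t. x = a and x divides r, hence a divides r. From a = t, t divides r. l divides r and v divides r, therefore lcm(l, v) divides r. t divides r, so lcm(t, lcm(l, v)) divides r. r > 0, so lcm(t, lcm(l, v)) ≤ r. From p divides c and e divides c, lcm(p, e) divides c. c > 0, so lcm(p, e) ≤ c. lcm(t, lcm(l, v)) ≤ r, so lcm(t, lcm(l, v)) + lcm(p, e) ≤ r + c. By multiplying by a non-negative, (lcm(t, lcm(l, v)) + lcm(p, e)) * g ≤ (r + c) * g.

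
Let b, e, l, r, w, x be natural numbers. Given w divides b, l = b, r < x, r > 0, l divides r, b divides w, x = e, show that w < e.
b divides w and w divides b, thus b = w. l = b, so l = w. l divides r and r > 0, therefore l ≤ r. x = e and r < x, therefore r < e. From l ≤ r, l < e. l = w, so w < e.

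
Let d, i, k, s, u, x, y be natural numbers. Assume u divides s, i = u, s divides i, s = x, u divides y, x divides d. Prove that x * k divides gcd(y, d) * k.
Since i = u and s divides i, s divides u. u divides s, so u = s. Because s = x, u = x. u divides y, so x divides y. Since x divides d, x divides gcd(y, d). Then x * k divides gcd(y, d) * k.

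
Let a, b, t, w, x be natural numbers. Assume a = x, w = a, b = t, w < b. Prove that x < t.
w = a and a = x, hence w = x. Because b = t and w < b, w < t. Since w = x, x < t.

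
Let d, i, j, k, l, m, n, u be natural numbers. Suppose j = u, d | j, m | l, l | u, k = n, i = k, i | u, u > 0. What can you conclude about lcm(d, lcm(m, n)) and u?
lcm(d, lcm(m, n)) ≤ u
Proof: Since j = u and d | j, d | u. Since m | l and l | u, m | u. i = k and i | u, thus k | u. From k = n, n | u. Since m | u, lcm(m, n) | u. d | u, so lcm(d, lcm(m, n)) | u. Since u > 0, lcm(d, lcm(m, n)) ≤ u.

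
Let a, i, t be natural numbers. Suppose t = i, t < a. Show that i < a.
t = i and t < a. By substitution, i < a.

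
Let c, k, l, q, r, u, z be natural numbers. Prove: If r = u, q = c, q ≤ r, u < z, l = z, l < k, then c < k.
Because q = c and q ≤ r, c ≤ r. Since r = u, c ≤ u. l = z and l < k, therefore z < k. Since u < z, u < k. Since c ≤ u, c < k.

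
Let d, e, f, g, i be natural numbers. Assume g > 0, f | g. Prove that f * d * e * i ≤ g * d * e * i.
f | g and g > 0, hence f ≤ g. Then f * d ≤ g * d. Then f * d * e ≤ g * d * e. Then f * d * e * i ≤ g * d * e * i.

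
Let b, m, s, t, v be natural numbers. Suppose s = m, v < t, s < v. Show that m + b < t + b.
Because s < v and v < t, s < t. From s = m, m < t. Then m + b < t + b.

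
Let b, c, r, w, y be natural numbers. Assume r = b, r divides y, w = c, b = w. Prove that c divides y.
r = b and b = w, hence r = w. w = c, so r = c. Because r divides y, c divides y.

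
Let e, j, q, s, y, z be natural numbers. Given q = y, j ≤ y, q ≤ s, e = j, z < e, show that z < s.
e = j and z < e, hence z < j. q = y and q ≤ s, therefore y ≤ s. j ≤ y, so j ≤ s. z < j, so z < s.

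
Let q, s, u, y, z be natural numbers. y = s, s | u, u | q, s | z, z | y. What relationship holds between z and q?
z | q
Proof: Because y = s and z | y, z | s. s | z, so s = z. Since s | u and u | q, s | q. s = z, so z | q.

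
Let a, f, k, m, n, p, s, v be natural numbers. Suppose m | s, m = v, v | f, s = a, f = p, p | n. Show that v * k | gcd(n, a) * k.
Since f = p and v | f, v | p. p | n, so v | n. m = v and m | s, hence v | s. Since s = a, v | a. Since v | n, v | gcd(n, a). Then v * k | gcd(n, a) * k.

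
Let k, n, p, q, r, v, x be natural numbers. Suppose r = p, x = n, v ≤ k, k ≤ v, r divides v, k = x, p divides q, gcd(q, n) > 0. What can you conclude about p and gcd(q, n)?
p ≤ gcd(q, n)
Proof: k = x and x = n, therefore k = n. v ≤ k and k ≤ v, hence v = k. r = p and r divides v, so p divides v. v = k, so p divides k. k = n, so p divides n. Since p divides q, p divides gcd(q, n). Since gcd(q, n) > 0, p ≤ gcd(q, n).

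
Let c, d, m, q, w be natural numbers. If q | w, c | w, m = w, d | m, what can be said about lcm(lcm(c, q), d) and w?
lcm(lcm(c, q), d) | w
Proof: Since c | w and q | w, lcm(c, q) | w. From m = w and d | m, d | w. lcm(c, q) | w, so lcm(lcm(c, q), d) | w.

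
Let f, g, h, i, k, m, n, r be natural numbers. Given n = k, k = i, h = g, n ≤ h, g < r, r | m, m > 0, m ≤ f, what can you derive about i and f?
i < f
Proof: n = k and k = i, hence n = i. Because h = g and n ≤ h, n ≤ g. Since g < r, n < r. n = i, so i < r. Because r | m and m > 0, r ≤ m. Since m ≤ f, r ≤ f. i < r, so i < f.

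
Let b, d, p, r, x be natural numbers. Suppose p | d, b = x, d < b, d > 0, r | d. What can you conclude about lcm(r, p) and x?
lcm(r, p) < x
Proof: r | d and p | d, therefore lcm(r, p) | d. Since d > 0, lcm(r, p) ≤ d. From b = x and d < b, d < x. lcm(r, p) ≤ d, so lcm(r, p) < x.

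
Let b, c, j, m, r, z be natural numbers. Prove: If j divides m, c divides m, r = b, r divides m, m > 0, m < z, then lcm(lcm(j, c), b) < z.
j divides m and c divides m, thus lcm(j, c) divides m. r = b and r divides m, therefore b divides m. lcm(j, c) divides m, so lcm(lcm(j, c), b) divides m. Since m > 0, lcm(lcm(j, c), b) ≤ m. Since m < z, lcm(lcm(j, c), b) < z.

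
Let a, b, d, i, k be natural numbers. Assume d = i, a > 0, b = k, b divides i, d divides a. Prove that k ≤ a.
Since d = i and d divides a, i divides a. Since b divides i, b divides a. From b = k, k divides a. a > 0, so k ≤ a.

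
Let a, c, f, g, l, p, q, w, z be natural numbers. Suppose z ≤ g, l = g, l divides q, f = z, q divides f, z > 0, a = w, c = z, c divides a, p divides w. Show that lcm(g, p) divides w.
f = z and q divides f, thus q divides z. l divides q, so l divides z. z > 0, so l ≤ z. l = g, so g ≤ z. Because z ≤ g, z = g. c = z and c divides a, thus z divides a. Since a = w, z divides w. Because z = g, g divides w. Since p divides w, lcm(g, p) divides w.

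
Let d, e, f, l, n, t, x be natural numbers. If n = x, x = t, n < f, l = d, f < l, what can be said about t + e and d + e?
t + e < d + e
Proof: n = x and x = t, hence n = t. n < f, so t < f. Because l = d and f < l, f < d. Since t < f, t < d. Then t + e < d + e.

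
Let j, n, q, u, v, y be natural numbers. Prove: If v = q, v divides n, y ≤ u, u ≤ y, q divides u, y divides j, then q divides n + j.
Because v = q and v divides n, q divides n. Since u ≤ y and y ≤ u, u = y. Since q divides u, q divides y. Since y divides j, q divides j. Since q divides n, q divides n + j.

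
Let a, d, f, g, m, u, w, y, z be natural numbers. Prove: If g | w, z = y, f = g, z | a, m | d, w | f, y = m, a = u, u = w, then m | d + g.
a = u and u = w, thus a = w. f = g and w | f, so w | g. g | w, so w = g. Since a = w, a = g. Since z | a, z | g. z = y, so y | g. Since y = m, m | g. Since m | d, m | d + g.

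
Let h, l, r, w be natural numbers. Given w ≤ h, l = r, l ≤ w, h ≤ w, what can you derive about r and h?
r ≤ h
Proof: w ≤ h and h ≤ w, thus w = h. l ≤ w, so l ≤ h. l = r, so r ≤ h.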